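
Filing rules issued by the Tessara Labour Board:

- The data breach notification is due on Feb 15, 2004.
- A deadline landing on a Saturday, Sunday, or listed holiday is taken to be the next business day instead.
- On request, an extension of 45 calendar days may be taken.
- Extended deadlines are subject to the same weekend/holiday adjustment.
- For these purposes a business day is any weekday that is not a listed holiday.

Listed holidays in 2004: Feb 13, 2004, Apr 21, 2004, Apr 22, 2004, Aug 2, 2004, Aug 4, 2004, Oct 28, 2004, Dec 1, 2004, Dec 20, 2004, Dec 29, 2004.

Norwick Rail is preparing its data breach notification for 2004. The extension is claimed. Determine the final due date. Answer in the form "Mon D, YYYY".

Apr 1, 2004

Start from the fixed due date, Feb 15, 2004.
Feb 15, 2004 is a Sunday; the next business day is Feb 16, 2004 (Monday).
The 45-calendar-day extension moves the deadline from Feb 16, 2004 to Apr 1, 2004.
Apr 1, 2004 (Thursday) is already a business day.
The final due date is Apr 1, 2004.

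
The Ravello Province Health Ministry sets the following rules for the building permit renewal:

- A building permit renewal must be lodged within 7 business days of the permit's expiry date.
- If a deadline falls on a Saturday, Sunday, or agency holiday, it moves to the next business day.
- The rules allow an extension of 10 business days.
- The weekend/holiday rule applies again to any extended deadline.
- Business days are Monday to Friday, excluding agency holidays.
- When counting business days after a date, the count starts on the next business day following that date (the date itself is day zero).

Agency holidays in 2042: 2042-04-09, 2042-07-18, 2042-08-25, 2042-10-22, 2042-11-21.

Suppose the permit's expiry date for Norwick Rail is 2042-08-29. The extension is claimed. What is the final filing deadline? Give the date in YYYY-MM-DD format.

7 business days after 2042-08-29, excluding weekends and holidays, is 2042-09-09.
2042-09-09 falls on a Tuesday, which is a business day, so no adjustment is needed.
Applying the 10-business-day extension: 10 business days after 2042-09-09 is 2042-09-23.
Since 2042-09-23 is a Tuesday and not a holiday, the date is unchanged.
Deadline: 2042-09-23.

2042-09-23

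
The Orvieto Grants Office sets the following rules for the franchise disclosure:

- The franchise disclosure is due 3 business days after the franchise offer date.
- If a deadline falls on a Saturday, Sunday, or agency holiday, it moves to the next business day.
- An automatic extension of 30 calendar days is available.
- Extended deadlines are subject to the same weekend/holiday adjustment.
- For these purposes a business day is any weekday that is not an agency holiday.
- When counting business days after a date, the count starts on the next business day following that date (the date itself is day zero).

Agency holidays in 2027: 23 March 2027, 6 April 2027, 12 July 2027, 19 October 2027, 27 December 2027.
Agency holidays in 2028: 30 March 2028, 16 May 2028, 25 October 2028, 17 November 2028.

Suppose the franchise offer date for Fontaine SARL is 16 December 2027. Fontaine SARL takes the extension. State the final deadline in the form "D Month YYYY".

Starting the day after 16 December 2027 and counting 3 business days lands on 21 December 2027.
21 December 2027 (Tuesday) is already a business day.
Add the 30 calendar-day extension to 21 December 2027: 20 January 2028.
20 January 2028 falls on a Thursday, which is a business day, so no adjustment is needed.
So the filing is due 20 January 2028.

20 January 2028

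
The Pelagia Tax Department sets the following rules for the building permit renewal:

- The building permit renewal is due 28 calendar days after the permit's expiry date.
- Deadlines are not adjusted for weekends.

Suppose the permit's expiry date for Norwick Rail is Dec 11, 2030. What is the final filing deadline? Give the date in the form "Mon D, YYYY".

Jan 8, 2031

Trigger date Dec 11, 2030 + 28 calendar days = Jan 8, 2031.
Jan 8, 2031 is a Wednesday; no weekend or holiday adjustment applies.
Final deadline: Jan 8, 2031.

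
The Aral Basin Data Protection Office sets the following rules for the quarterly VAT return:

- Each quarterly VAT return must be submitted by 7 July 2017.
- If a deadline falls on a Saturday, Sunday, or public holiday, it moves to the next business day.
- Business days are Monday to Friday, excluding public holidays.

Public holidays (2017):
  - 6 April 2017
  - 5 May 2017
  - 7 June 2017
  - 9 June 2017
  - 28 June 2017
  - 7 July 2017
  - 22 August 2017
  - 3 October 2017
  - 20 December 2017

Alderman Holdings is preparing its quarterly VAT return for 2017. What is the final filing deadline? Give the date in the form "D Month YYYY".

The stated deadline is 7 July 2017.
7 July 2017 is a listed holiday; the next business day is 10 July 2017 (Monday).
The final due date is 10 July 2017.

10 July 2017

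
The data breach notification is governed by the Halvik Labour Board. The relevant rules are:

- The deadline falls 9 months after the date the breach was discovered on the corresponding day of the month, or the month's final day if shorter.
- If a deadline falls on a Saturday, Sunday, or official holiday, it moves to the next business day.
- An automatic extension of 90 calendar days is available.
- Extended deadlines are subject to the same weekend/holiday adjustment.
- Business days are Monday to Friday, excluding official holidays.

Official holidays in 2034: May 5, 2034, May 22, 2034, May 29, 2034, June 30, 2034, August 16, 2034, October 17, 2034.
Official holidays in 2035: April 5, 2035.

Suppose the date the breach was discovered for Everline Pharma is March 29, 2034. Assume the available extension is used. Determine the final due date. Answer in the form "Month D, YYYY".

March 29, 2035

Moving 9 months forward from March 29, 2034 on the corresponding day gives December 29, 2034.
December 29, 2034 is a Friday and not a listed holiday, so it stands.
Add the 90 calendar-day extension to December 29, 2034: March 29, 2035.
Since March 29, 2035 is a Thursday and not a holiday, the date is unchanged.
So the filing is due March 29, 2035.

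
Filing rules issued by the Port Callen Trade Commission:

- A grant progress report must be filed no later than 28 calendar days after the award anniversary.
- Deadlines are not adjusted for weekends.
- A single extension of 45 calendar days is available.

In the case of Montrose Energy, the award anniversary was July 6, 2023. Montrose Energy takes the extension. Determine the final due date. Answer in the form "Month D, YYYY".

September 17, 2023

From July 6, 2023, 28 calendar days later is August 3, 2023.
August 3, 2023 is a Thursday; no weekend or holiday adjustment applies.
Applying the 45-calendar-day extension: August 3, 2023 + 45 days = September 17, 2023.
No adjustment is made for weekends or holidays, so September 17, 2023 stands.
Final deadline: September 17, 2023.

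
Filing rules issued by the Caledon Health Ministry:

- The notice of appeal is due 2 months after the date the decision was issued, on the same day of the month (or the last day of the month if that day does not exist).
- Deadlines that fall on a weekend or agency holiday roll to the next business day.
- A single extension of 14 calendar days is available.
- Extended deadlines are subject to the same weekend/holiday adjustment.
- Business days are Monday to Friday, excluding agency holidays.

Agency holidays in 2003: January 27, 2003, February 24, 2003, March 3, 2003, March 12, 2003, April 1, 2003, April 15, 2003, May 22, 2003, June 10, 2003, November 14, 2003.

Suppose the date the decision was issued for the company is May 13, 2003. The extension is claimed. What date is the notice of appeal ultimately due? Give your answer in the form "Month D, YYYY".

July 28, 2003

2 months after May 13, 2003, on the same day of the month, is July 13, 2003.
July 13, 2003 is a Sunday; the next business day is July 14, 2003 (Monday).
Add the 14 calendar-day extension to July 14, 2003: July 28, 2003.
July 28, 2003 is a Monday and not a listed holiday, so it stands.
Deadline: July 28, 2003.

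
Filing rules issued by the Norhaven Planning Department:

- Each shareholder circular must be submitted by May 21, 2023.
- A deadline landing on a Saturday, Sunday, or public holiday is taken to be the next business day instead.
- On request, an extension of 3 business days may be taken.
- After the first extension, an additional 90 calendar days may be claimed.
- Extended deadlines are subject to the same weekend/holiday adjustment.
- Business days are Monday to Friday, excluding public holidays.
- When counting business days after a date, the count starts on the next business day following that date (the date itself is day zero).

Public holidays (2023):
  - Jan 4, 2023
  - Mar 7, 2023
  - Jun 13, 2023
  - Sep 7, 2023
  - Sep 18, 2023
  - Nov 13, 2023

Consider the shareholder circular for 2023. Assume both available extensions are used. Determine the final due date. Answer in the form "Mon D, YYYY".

The stated deadline is May 21, 2023.
Because May 21, 2023 is a Sunday, the deadline becomes May 22, 2023 (Monday).
The 3-business-day extension runs from May 22, 2023 to May 25, 2023.
May 25, 2023 (Thursday) is already a business day.
Applying the 90-calendar-day extension: May 25, 2023 + 90 days = Aug 23, 2023.
Since Aug 23, 2023 is a Wednesday and not a holiday, the date is unchanged.
The final due date is Aug 23, 2023.

Aug 23, 2023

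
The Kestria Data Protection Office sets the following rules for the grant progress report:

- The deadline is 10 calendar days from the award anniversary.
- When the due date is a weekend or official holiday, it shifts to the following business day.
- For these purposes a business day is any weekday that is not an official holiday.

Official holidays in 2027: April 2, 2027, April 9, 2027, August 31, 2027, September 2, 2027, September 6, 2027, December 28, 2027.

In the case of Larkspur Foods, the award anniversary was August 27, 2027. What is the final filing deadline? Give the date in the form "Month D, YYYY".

Trigger date August 27, 2027 + 10 calendar days = September 6, 2027.
September 6, 2027 falls on a listed holiday. Rolling to the next business day gives September 7, 2027, a Tuesday.
So the filing is due September 7, 2027.

September 7, 2027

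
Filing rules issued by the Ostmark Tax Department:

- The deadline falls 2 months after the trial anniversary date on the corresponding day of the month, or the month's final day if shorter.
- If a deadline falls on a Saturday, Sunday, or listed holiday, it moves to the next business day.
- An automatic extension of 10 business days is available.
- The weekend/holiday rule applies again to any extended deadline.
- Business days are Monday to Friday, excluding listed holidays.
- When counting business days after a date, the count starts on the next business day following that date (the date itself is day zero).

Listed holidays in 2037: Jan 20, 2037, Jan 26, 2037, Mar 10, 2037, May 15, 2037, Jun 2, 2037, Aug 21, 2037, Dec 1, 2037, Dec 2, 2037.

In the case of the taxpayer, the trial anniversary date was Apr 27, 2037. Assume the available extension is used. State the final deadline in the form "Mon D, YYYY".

Moving 2 months forward from Apr 27, 2037 on the corresponding day gives Jun 27, 2037.
Because Jun 27, 2037 is a Saturday, the deadline becomes Jun 29, 2037 (Monday).
The 10-business-day extension runs from Jun 29, 2037 to Jul 13, 2037.
Jul 13, 2037 is a Monday and not a listed holiday, so it stands.
Deadline: Jul 13, 2037.

Jul 13, 2037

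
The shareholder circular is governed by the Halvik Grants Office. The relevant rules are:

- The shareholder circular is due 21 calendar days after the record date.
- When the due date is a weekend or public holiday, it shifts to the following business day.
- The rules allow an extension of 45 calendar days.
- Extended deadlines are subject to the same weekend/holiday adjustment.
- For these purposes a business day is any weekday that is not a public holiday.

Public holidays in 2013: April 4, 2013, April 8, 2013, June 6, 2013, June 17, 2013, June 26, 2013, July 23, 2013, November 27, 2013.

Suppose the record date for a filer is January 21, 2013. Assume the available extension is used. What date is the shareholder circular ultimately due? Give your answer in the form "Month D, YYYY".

Trigger date January 21, 2013 + 21 calendar days = February 11, 2013.
Since February 11, 2013 is a Monday and not a holiday, the date is unchanged.
The 45-calendar-day extension moves the deadline from February 11, 2013 to March 28, 2013.
March 28, 2013 falls on a Thursday, which is a business day, so no adjustment is needed.
The final due date is March 28, 2013.

March 28, 2013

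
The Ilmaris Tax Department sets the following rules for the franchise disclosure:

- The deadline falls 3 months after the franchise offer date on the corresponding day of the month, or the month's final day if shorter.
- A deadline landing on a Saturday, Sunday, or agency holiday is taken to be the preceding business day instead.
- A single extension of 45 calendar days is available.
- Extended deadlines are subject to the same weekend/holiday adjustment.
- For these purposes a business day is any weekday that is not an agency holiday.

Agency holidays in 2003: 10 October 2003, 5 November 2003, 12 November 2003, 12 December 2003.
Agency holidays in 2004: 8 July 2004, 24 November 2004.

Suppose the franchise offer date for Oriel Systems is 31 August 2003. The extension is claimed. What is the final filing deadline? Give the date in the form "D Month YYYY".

Moving 3 months forward from 31 August 2003 on the corresponding day gives 30 November 2003 (day 31 does not exist in November, so the month's last day is used).
30 November 2003 falls on a Sunday. Rolling to the preceding business day gives 28 November 2003, a Friday.
The 45-calendar-day extension moves the deadline from 28 November 2003 to 12 January 2004.
12 January 2004 falls on a Monday, which is a business day, so no adjustment is needed.
So the filing is due 12 January 2004.

12 January 2004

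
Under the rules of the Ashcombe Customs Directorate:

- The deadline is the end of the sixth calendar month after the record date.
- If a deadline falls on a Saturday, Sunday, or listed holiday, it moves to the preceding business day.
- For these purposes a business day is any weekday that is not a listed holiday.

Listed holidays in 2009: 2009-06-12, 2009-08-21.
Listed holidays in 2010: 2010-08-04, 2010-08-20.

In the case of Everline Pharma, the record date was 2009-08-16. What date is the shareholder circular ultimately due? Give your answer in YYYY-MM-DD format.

The sixth month after 2009-08-16 is February 2010, whose last day is 2010-02-28.
Because 2010-02-28 is a Sunday, the deadline becomes 2010-02-26 (Friday).
So the filing is due 2010-02-26.

2010-02-26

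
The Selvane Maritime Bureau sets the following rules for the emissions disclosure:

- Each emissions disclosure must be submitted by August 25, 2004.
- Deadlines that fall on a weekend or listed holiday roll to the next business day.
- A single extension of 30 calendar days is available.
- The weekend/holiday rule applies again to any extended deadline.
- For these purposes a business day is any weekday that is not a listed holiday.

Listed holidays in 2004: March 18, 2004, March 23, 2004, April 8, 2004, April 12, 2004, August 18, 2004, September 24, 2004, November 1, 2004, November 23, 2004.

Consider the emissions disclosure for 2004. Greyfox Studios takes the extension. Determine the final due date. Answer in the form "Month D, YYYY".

September 27, 2004

The statutory due date is August 25, 2004.
August 25, 2004 is a Wednesday and not a listed holiday, so it stands.
Applying the 30-calendar-day extension: August 25, 2004 + 30 days = September 24, 2004.
September 24, 2004 falls on a listed holiday. Rolling to the next business day gives September 27, 2004, a Monday.
Final deadline: September 27, 2004.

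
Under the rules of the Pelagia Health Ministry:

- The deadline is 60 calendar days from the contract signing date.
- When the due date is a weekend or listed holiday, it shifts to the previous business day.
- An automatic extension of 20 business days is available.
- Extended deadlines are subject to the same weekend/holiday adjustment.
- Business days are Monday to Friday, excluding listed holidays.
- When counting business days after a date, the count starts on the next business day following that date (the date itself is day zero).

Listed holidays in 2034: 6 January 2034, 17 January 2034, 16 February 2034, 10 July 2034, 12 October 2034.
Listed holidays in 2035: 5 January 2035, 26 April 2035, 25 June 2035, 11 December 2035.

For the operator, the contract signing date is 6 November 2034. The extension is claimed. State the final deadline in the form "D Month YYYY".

60 calendar days after 6 November 2034 is 5 January 2035.
5 January 2035 is a listed holiday; the preceding business day is 4 January 2035 (Thursday).
Applying the 20-business-day extension: 20 business days after 4 January 2035 is 2 February 2035.
Since 2 February 2035 is a Friday and not a holiday, the date is unchanged.
Deadline: 2 February 2035.

2 February 2035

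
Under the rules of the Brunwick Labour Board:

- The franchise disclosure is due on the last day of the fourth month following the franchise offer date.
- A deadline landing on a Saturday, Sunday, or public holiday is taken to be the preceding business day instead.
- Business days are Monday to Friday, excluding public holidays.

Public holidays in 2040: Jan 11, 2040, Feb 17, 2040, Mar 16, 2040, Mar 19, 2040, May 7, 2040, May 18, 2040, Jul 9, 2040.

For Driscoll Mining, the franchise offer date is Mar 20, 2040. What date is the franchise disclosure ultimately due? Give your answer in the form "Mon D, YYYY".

The fourth month after Mar 20, 2040 is July 2040, whose last day is Jul 31, 2040.
Jul 31, 2040 (Tuesday) is already a business day.
The final due date is Jul 31, 2040.

Jul 31, 2040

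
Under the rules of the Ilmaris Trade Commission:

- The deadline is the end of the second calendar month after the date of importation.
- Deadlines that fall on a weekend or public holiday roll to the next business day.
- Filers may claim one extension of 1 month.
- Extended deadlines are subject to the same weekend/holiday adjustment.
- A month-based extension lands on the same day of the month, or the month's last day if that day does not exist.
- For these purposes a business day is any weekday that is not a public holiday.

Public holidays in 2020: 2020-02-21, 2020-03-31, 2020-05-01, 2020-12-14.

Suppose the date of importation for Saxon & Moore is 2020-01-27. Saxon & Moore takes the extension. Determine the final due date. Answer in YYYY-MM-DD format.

The second month after 2020-01-27 is March 2020, whose last day is 2020-03-31.
2020-03-31 is a listed holiday; the next business day is 2020-04-01 (Wednesday).
Applying the 1 month extension: 1 month after 2020-04-01 is 2020-05-01.
Because 2020-05-01 is a listed holiday, the deadline becomes 2020-05-04 (Monday).
The final due date is 2020-05-04.

2020-05-04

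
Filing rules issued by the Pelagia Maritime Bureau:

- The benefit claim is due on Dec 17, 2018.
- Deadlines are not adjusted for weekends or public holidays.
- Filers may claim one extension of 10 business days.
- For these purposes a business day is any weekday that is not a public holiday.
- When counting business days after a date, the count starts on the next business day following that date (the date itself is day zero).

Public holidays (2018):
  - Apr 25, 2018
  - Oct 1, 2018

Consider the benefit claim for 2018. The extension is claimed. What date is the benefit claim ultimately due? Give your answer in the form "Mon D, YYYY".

The statutory due date is Dec 17, 2018.
Dec 17, 2018 falls on a Monday. The rules make no weekend/holiday allowance, so it remains Dec 17, 2018.
The 10-business-day extension runs from Dec 17, 2018 to Dec 31, 2018.
Dec 31, 2018 is a Monday; no weekend or holiday adjustment applies.
The final due date is Dec 31, 2018.

Dec 31, 2018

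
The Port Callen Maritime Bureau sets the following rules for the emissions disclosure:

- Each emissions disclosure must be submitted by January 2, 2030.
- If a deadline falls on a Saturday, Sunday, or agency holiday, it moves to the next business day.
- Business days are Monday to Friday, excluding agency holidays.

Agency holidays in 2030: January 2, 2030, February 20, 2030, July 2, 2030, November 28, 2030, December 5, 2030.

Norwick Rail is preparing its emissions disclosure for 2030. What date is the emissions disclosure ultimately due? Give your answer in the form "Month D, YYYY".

January 3, 2030

The stated deadline is January 2, 2030.
Because January 2, 2030 is a listed holiday, the deadline becomes January 3, 2030 (Thursday).
Final deadline: January 3, 2030.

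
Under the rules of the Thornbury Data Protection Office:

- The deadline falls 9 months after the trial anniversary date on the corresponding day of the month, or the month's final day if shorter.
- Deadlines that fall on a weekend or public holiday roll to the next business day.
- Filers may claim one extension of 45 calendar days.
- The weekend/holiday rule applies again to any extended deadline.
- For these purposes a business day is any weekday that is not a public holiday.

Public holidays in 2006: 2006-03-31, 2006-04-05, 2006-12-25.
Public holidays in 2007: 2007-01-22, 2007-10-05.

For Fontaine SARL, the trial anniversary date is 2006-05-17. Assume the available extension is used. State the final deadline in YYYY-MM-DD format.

2007-04-05

Moving 9 months forward from 2006-05-17 on the corresponding day gives 2007-02-17.
2007-02-17 falls on a Saturday. Rolling to the next business day gives 2007-02-19, a Monday.
Applying the 45-calendar-day extension: 2007-02-19 + 45 days = 2007-04-05.
2007-04-05 falls on a Thursday, which is a business day, so no adjustment is needed.
Final deadline: 2007-04-05.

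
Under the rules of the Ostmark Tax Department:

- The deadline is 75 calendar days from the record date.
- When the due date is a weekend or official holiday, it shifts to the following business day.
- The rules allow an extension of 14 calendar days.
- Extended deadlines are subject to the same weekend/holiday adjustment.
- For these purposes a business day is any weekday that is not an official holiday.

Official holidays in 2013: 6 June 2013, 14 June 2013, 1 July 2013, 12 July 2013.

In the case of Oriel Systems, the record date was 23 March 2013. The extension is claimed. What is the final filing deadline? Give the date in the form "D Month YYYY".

21 June 2013

Adding 75 calendar days to 23 March 2013 gives 6 June 2013.
6 June 2013 falls on a listed holiday. Rolling to the next business day gives 7 June 2013, a Friday.
The 14-calendar-day extension moves the deadline from 7 June 2013 to 21 June 2013.
21 June 2013 is a Friday and not a listed holiday, so it stands.
Deadline: 21 June 2013.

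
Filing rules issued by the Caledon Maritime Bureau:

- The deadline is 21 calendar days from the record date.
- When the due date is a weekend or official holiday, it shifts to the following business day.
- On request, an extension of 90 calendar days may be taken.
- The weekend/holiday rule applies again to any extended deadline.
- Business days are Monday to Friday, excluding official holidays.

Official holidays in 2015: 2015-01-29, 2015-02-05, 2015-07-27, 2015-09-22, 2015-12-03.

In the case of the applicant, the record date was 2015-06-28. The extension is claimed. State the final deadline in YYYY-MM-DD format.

2015-10-19

From 2015-06-28, 21 calendar days later is 2015-07-19.
Because 2015-07-19 is a Sunday, the deadline becomes 2015-07-20 (Monday).
Add the 90 calendar-day extension to 2015-07-20: 2015-10-18.
2015-10-18 is a Sunday; the next business day is 2015-10-19 (Monday).
Deadline: 2015-10-19.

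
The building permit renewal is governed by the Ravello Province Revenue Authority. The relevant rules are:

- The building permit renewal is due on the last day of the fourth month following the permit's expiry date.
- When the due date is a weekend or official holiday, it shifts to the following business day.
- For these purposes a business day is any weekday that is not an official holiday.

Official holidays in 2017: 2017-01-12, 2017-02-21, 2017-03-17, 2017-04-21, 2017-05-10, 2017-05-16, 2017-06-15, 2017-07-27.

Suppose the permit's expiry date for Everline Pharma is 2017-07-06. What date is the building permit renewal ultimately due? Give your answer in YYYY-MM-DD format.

2017-11-30

The fourth month after 2017-07-06 is November 2017, whose last day is 2017-11-30.
2017-11-30 is a Thursday and not a listed holiday, so it stands.
Deadline: 2017-11-30.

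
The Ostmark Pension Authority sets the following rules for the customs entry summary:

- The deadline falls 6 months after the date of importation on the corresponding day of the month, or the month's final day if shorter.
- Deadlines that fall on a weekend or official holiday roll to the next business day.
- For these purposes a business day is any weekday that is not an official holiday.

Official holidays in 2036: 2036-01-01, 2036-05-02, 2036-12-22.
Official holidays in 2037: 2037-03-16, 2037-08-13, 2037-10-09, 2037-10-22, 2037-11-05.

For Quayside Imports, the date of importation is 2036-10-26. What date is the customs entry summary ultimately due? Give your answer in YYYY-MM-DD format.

2037-04-27

6 months after 2036-10-26, on the same day of the month, is 2037-04-26.
2037-04-26 falls on a Sunday. Rolling to the next business day gives 2037-04-27, a Monday.
Final deadline: 2037-04-27.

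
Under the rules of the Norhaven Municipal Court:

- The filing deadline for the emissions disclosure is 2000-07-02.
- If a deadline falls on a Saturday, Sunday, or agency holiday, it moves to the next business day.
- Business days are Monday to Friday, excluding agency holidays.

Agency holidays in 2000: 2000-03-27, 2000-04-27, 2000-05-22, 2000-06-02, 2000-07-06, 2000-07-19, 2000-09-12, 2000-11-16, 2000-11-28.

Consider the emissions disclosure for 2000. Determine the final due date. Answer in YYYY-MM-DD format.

Start from the fixed due date, 2000-07-02.
2000-07-02 falls on a Sunday. Rolling to the next business day gives 2000-07-03, a Monday.
So the filing is due 2000-07-03.

2000-07-03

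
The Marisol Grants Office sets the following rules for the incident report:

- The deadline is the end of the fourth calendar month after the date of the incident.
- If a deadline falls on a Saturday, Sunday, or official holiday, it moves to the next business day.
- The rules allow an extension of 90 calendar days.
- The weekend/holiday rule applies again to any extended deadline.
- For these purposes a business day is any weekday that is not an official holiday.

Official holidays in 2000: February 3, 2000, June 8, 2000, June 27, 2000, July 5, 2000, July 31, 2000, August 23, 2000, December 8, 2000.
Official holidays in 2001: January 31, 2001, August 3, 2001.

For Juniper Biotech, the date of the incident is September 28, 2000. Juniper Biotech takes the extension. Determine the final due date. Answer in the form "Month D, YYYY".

4 months after September 28, 2000 is January 2001; that month ends on January 31, 2001.
January 31, 2001 falls on a listed holiday. Rolling to the next business day gives February 1, 2001, a Thursday.
Add the 90 calendar-day extension to February 1, 2001: May 2, 2001.
May 2, 2001 (Wednesday) is already a business day.
So the filing is due May 2, 2001.

May 2, 2001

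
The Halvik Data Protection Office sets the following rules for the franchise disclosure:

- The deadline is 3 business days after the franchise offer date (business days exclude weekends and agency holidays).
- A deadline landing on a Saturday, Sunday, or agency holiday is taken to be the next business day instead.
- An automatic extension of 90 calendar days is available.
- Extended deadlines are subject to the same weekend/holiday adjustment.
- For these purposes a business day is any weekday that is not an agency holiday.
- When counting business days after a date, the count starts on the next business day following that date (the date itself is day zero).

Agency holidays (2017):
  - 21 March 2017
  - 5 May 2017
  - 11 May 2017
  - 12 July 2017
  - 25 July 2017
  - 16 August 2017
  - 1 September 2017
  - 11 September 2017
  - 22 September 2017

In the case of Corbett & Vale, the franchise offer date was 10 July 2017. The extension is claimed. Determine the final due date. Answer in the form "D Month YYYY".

12 October 2017

Counting 3 business days after 10 July 2017 (skipping weekends and listed holidays) reaches 14 July 2017.
Since 14 July 2017 is a Friday and not a holiday, the date is unchanged.
Add the 90 calendar-day extension to 14 July 2017: 12 October 2017.
Since 12 October 2017 is a Thursday and not a holiday, the date is unchanged.
So the filing is due 12 October 2017.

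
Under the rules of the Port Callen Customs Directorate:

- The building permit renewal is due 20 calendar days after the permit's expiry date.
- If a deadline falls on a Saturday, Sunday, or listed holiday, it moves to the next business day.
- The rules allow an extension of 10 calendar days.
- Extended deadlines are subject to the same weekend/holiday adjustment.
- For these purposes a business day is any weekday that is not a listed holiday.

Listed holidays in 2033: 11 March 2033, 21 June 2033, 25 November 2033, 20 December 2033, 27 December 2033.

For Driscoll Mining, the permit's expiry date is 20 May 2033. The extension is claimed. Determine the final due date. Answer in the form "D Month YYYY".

20 June 2033

Trigger date 20 May 2033 + 20 calendar days = 9 June 2033.
9 June 2033 is a Thursday and not a listed holiday, so it stands.
With the 10-day extension, 9 June 2033 becomes 19 June 2033.
19 June 2033 falls on a Sunday. Rolling to the next business day gives 20 June 2033, a Monday.
So the filing is due 20 June 2033.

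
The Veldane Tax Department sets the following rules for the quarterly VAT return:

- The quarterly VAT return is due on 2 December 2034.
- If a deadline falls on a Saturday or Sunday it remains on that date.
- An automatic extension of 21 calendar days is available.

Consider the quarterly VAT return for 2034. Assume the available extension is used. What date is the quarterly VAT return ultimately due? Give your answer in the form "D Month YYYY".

23 December 2034

The stated deadline is 2 December 2034.
2 December 2034 is a Saturday; no weekend or holiday adjustment applies.
With the 21-day extension, 2 December 2034 becomes 23 December 2034.
23 December 2034 is a Saturday; no weekend or holiday adjustment applies.
So the filing is due 23 December 2034.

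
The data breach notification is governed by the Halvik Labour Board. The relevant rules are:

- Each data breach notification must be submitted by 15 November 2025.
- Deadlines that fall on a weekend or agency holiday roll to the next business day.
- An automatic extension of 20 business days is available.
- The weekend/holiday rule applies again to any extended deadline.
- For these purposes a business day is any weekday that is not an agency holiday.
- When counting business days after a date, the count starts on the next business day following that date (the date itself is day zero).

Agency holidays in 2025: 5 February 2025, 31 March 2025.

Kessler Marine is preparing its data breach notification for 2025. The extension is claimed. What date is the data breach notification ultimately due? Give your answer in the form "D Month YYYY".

The stated deadline is 15 November 2025.
15 November 2025 is a Saturday; the next business day is 17 November 2025 (Monday).
Applying the 20-business-day extension: 20 business days after 17 November 2025 is 15 December 2025.
Since 15 December 2025 is a Monday and not a holiday, the date is unchanged.
Final deadline: 15 December 2025.

15 December 2025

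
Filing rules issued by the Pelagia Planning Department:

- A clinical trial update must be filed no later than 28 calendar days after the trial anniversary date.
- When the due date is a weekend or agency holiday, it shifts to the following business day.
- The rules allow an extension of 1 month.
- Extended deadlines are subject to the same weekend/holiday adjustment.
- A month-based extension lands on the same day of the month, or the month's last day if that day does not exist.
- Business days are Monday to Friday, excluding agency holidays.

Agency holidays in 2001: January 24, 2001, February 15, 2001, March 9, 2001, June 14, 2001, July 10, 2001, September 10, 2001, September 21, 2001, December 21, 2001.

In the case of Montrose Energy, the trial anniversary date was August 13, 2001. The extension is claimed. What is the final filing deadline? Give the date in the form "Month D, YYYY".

28 calendar days after August 13, 2001 is September 10, 2001.
September 10, 2001 is a listed holiday, so it moves to the next business day, September 11, 2001 (Tuesday).
Add 1 month to September 11, 2001: October 11, 2001.
October 11, 2001 (Thursday) is already a business day.
Deadline: October 11, 2001.

October 11, 2001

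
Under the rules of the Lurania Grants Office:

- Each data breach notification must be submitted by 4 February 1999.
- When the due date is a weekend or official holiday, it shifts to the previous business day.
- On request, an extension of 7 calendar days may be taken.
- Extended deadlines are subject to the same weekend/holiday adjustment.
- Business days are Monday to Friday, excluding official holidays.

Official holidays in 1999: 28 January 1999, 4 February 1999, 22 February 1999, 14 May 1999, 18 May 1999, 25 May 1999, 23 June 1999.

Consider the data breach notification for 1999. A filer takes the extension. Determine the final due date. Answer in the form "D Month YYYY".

The stated deadline is 4 February 1999.
4 February 1999 falls on a listed holiday. Rolling to the preceding business day gives 3 February 1999, a Wednesday.
Applying the 7-calendar-day extension: 3 February 1999 + 7 days = 10 February 1999.
10 February 1999 falls on a Wednesday, which is a business day, so no adjustment is needed.
The final due date is 10 February 1999.

10 February 1999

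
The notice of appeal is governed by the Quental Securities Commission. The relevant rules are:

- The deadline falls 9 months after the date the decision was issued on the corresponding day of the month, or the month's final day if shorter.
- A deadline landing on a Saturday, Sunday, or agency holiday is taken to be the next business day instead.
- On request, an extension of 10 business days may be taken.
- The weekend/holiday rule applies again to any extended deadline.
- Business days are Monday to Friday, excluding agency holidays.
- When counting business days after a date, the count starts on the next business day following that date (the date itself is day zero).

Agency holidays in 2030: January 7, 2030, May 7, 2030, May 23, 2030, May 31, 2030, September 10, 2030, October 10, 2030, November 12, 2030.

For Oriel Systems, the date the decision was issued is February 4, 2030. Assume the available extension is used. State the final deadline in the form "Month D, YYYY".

Moving 9 months forward from February 4, 2030 on the corresponding day gives November 4, 2030.
November 4, 2030 (Monday) is already a business day.
Applying the 10-business-day extension: 10 business days after November 4, 2030 is November 19, 2030.
November 19, 2030 falls on a Tuesday, which is a business day, so no adjustment is needed.
The final due date is November 19, 2030.

November 19, 2030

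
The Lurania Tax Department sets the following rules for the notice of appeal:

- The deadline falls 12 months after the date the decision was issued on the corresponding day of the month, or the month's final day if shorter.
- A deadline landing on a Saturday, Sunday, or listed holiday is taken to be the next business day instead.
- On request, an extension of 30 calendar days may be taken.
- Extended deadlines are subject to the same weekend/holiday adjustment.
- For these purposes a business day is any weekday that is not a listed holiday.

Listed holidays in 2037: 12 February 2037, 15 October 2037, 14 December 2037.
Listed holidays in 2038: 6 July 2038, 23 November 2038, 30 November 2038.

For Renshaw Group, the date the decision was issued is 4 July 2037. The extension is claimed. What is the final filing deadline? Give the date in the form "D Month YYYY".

4 August 2038

Moving 12 months forward from 4 July 2037 on the corresponding day gives 4 July 2038.
4 July 2038 falls on a Sunday. Rolling to the next business day gives 5 July 2038, a Monday.
With the 30-day extension, 5 July 2038 becomes 4 August 2038.
4 August 2038 falls on a Wednesday, which is a business day, so no adjustment is needed.
The final due date is 4 August 2038.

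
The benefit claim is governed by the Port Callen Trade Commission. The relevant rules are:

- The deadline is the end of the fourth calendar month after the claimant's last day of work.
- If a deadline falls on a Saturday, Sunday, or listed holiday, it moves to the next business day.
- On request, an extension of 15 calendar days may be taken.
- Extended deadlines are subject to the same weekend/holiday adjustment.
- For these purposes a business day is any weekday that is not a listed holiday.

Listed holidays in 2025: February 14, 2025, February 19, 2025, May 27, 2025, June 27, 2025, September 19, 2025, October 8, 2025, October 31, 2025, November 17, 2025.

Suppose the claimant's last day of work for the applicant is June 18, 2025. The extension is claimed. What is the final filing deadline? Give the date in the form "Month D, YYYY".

4 months after June 18, 2025 is October 2025; that month ends on October 31, 2025.
Because October 31, 2025 is a listed holiday, the deadline becomes November 3, 2025 (Monday).
The 15-calendar-day extension moves the deadline from November 3, 2025 to November 18, 2025.
November 18, 2025 (Tuesday) is already a business day.
Deadline: November 18, 2025.

November 18, 2025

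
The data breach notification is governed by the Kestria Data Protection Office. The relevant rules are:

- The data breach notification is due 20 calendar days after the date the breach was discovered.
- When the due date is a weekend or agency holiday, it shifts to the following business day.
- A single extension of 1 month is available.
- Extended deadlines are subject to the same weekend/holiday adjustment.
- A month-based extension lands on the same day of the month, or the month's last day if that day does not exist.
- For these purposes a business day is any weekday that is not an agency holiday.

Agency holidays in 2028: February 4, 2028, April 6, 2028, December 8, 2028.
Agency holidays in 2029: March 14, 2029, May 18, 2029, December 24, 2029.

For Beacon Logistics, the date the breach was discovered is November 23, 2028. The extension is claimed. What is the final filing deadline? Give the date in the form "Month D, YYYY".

January 15, 2029

20 calendar days after November 23, 2028 is December 13, 2028.
December 13, 2028 (Wednesday) is already a business day.
The 1 month extension carries December 13, 2028 to January 13, 2029.
January 13, 2029 is a Saturday; the next business day is January 15, 2029 (Monday).
Final deadline: January 15, 2029.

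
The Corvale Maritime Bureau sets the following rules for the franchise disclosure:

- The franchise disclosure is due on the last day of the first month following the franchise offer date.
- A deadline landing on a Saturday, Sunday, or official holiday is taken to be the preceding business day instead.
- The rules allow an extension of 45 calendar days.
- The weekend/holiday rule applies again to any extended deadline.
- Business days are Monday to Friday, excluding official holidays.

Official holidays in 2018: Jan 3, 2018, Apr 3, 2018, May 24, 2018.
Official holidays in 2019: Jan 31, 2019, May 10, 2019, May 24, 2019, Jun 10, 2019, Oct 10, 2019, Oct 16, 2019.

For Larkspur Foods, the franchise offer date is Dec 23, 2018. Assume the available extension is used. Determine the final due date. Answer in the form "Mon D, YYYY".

1 month after Dec 23, 2018 falls in January 2019; the last day of that month is Jan 31, 2019.
Jan 31, 2019 falls on a listed holiday. Rolling to the preceding business day gives Jan 30, 2019, a Wednesday.
With the 45-day extension, Jan 30, 2019 becomes Mar 16, 2019.
Mar 16, 2019 falls on a Saturday. Rolling to the preceding business day gives Mar 15, 2019, a Friday.
So the filing is due Mar 15, 2019.

Mar 15, 2019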